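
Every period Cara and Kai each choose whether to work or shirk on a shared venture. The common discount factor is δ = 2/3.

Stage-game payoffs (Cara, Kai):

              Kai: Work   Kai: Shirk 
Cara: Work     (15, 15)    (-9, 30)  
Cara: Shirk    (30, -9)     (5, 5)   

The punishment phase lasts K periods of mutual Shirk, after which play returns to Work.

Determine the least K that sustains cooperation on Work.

IC: δ(1−δ^K)/(1−δ) ≥ (30−15)/(15−5) = 3/2.
With δ = 2/3: need 1 − δ^K ≥ 3/2·(1−2/3)/(2/3), i.e. δ^K ≤ 0.2500.
Since (2/3)^3 = 0.2963 and (2/3)^4 = 0.1975, the smallest such K is 4.

4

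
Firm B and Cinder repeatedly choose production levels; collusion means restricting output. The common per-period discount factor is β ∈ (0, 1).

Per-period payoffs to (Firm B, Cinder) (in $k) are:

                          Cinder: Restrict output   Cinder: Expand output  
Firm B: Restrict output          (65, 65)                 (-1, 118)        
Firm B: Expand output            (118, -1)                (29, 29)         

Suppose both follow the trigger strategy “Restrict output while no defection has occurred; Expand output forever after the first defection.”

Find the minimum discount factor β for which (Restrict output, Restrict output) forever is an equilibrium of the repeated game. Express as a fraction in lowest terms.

Under grim trigger the critical discount factor is (T−C)/(T−P) with T = 118, C = 65, P = 29.
β* = (118−65)/(118−29) = 53/89.

53/89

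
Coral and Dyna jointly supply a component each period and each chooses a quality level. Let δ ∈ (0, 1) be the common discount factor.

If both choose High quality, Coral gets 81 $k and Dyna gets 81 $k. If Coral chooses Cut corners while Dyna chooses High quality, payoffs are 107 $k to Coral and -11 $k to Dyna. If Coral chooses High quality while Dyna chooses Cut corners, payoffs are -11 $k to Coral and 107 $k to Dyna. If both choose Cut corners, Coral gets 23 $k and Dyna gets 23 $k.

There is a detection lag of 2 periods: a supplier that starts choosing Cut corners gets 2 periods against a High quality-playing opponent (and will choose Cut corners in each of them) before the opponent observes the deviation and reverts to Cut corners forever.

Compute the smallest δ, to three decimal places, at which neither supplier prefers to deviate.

0.556

Deviating for the 2 undetected periods gains 107−81 = 26 per period over cooperation, then loses 81−23 = 58 per period forever once punishment starts.
Gain: 26(1 + δ + … + δ^1); loss: 58·δ^2/(1−δ).
No profitable deviation ⇔ 26(1−δ^2) ≤ 58·δ^2, i.e. δ^2 ≥ 26/(26+58) = 13/42.
Hence δ ≥ (13/42)^(1/2) ≈ 0.556.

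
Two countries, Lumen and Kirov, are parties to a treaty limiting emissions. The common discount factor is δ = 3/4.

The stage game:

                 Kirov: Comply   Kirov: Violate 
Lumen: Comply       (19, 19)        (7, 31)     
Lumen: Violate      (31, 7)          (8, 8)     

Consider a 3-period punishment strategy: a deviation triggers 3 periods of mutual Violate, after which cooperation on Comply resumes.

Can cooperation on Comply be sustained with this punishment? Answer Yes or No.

IC: δ+…+δ^3 ≥ (31−19)/(19−8) = 12/11.
At δ = 3/4: partial sum = 1.7344 ≥ 1.0909. Cooperation sustainable.

Yes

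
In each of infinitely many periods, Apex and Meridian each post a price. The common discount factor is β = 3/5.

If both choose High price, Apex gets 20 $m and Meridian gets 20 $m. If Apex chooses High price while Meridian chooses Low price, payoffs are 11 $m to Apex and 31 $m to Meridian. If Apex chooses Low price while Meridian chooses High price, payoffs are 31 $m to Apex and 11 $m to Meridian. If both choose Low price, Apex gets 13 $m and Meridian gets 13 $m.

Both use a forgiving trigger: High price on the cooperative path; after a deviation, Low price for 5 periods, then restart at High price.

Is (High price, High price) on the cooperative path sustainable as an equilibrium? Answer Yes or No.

Comparing payoff streams over the 6 periods until play realigns: cooperate → 20(1+β+…+β^5); deviate → 31 + 13(β+…+β^5).
Cooperation is sustained iff (20−13)(β+…+β^5) ≥ 31−20.
β+…+β^5 = 3/5·(1−(3/5)^5)/(1−3/5) = 1.3834, and (31−20)/(20−13) = 1.5714.
1.3834 < 1.5714, so cooperation is not sustainable.

No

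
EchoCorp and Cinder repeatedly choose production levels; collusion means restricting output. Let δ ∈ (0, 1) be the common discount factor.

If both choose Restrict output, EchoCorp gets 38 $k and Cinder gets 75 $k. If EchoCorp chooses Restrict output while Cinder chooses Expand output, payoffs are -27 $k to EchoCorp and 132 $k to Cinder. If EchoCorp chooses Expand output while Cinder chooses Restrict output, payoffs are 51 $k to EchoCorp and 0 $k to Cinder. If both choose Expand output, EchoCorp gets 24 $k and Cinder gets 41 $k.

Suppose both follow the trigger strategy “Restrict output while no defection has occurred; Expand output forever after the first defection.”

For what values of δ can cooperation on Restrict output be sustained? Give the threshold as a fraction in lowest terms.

EchoCorp: cooperation gives 38 each period; deviation gives 51 once then 24 forever.
  38/(1−δ) ≥ 51 + 24δ/(1−δ) ⇒ δ ≥ 13/27.
Cinder: cooperation gives 75 each period; deviation gives 132 once then 41 forever.
  δ ≥ 57/91.
Both must hold, so the binding constraint is Cinder's: δ ≥ 57/91.

57/91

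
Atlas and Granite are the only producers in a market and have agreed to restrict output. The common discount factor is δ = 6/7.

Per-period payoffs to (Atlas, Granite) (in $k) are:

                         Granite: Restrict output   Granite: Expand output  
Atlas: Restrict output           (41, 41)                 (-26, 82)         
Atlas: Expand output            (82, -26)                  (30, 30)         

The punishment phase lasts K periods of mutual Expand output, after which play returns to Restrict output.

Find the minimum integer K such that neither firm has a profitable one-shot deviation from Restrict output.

7

IC: δ(1−δ^K)/(1−δ) ≥ (82−41)/(41−30) = 41/11.
With δ = 6/7: need 1 − δ^K ≥ 41/11·(1−6/7)/(6/7), i.e. δ^K ≤ 0.3788.
Since (6/7)^6 = 0.3966 and (6/7)^7 = 0.3399, the smallest such K is 7.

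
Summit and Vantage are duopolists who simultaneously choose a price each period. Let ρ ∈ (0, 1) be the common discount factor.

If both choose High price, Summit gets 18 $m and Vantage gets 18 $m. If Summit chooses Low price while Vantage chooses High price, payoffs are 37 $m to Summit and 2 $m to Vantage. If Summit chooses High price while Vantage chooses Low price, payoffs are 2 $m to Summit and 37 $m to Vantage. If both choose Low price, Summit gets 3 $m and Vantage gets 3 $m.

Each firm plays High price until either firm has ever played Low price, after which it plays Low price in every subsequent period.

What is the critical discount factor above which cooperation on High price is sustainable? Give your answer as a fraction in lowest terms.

19/34

Cooperation forever yields 18 each period: 18/(1−ρ).
Deviating yields 37 once, then 3 forever: 37 + 3ρ/(1−ρ).
No profitable deviation requires 18/(1−ρ) ≥ 37 + 3ρ/(1−ρ).
Multiplying by (1−ρ): 18 ≥ 37(1−ρ) + 3ρ = 37 − 34ρ.
So 34ρ ≥ 19, i.e. ρ ≥ 19/34.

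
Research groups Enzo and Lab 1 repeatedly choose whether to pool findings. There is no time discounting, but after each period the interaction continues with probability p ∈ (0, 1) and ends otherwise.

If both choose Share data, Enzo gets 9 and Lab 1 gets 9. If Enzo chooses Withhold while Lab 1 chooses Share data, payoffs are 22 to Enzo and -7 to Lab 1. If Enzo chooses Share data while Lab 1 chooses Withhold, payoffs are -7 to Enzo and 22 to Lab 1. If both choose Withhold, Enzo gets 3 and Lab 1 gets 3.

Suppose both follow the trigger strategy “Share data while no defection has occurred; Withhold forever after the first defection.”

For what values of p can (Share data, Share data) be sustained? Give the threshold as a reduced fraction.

Expected cooperation value is 9 + p·9 + p²·9 + … = 9/(1−p); deviation gives 22 + p·3/(1−p).
9 ≥ 22(1−p) + 3p ⇒ 19p ≥ 13 ⇒ p ≥ 13/19.

13/19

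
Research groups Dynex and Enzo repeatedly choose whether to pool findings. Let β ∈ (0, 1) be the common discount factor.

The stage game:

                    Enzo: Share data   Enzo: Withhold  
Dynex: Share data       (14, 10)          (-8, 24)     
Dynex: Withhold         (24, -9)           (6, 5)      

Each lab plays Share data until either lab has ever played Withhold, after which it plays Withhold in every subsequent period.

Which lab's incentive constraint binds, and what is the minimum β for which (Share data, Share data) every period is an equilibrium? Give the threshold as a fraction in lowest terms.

Dynex's threshold: (24−14)/(24−6) = 5/9.
Enzo's threshold: (24−10)/(24−5) = 14/19.
5/9 < 14/19, so Enzo binds and β* = 14/19.

Enzo; β ≥ 14/19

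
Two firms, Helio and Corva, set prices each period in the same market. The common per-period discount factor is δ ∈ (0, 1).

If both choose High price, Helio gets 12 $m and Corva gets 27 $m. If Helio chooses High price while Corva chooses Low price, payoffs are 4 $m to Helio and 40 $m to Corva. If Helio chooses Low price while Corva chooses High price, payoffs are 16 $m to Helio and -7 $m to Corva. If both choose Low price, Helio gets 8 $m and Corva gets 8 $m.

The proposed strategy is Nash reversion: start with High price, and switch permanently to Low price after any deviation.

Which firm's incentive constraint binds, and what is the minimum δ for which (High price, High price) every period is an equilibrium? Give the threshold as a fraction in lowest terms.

Helio: cooperation gives 12 each period; deviation gives 16 once then 8 forever.
  12/(1−δ) ≥ 16 + 8δ/(1−δ) ⇒ δ ≥ 4/8 = 1/2.
Corva: cooperation gives 27 each period; deviation gives 40 once then 8 forever.
  δ ≥ 13/32.
Both must hold, so the binding constraint is Helio's: δ ≥ 1/2.

Helio; δ ≥ 1/2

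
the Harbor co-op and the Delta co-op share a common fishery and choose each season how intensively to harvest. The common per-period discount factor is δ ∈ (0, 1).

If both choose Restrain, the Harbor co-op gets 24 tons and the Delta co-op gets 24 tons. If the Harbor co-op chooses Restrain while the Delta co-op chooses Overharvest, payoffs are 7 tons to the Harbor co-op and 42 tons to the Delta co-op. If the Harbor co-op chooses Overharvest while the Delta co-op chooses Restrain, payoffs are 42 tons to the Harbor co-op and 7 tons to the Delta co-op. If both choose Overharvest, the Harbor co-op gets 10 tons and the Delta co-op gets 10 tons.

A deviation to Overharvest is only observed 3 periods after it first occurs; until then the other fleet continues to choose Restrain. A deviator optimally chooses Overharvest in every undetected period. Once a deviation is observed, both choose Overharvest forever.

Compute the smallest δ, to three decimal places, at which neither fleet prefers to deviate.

0.825

A deviator earns 42 for 3 periods, then 10 forever; cooperating earns 24 forever. Multiplying the IC by (1−δ):
24 ≥ 42(1−δ^3) + 10δ^3, so 32·δ^3 ≥ 18 and δ^3 ≥ 9/16.
δ ≥ (9/16)^(1/3) ≈ 0.825.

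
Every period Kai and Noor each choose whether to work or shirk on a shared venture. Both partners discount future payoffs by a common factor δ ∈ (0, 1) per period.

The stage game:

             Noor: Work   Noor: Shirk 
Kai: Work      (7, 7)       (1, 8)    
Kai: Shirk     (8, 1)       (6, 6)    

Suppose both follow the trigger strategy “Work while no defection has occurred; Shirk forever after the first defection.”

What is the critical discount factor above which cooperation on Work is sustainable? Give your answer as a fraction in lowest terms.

1/2

One-period gain from deviating is 8 − 7 = 1. The loss is 7 − 6 = 1 in every subsequent period, with present value 1·δ/(1−δ).
Deviation is unprofitable when 1·δ/(1−δ) ≥ 1, i.e. δ/(1−δ) ≥ 1.
Equivalently δ ≥ 1/(1+1) = 1/2.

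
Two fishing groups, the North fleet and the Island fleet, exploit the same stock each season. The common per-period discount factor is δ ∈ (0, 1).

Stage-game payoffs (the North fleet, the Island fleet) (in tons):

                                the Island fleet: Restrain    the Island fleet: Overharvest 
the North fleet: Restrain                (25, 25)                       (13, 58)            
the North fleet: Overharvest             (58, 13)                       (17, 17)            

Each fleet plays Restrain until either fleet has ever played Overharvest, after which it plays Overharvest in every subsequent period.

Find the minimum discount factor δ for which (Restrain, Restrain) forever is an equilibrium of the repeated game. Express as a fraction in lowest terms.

33/41

Under grim trigger the critical discount factor is (T−C)/(T−P) with T = 58, C = 25, P = 17.
δ* = (58−25)/(58−17) = 33/41.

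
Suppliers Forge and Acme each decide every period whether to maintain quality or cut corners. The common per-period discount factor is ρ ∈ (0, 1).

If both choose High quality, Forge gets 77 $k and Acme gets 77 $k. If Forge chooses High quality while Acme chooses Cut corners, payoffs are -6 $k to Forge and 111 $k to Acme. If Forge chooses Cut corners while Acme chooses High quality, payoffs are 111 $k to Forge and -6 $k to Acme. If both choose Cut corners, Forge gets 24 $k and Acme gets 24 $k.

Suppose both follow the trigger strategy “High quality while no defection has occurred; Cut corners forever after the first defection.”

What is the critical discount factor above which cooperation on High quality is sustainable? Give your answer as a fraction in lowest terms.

One-period gain from deviating is 111 − 77 = 34. The loss is 77 − 24 = 53 in every subsequent period, with present value 53·ρ/(1−ρ).
Deviation is unprofitable when 53·ρ/(1−ρ) ≥ 34, i.e. ρ/(1−ρ) ≥ 34/53.
Equivalently ρ ≥ 34/(34+53) = 34/87.

34/87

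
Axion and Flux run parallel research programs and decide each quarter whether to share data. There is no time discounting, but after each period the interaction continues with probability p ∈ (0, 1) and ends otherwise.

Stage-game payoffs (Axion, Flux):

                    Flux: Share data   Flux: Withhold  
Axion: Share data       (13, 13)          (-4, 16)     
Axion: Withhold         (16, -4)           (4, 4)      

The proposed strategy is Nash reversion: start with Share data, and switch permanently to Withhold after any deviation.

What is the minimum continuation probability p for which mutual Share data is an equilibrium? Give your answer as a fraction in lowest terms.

Expected cooperation value is 13 + p·13 + p²·13 + … = 13/(1−p); deviation gives 16 + p·4/(1−p).
13 ≥ 16(1−p) + 4p ⇒ 12p ≥ 3 ⇒ p ≥ 3/12 = 1/4.

1/4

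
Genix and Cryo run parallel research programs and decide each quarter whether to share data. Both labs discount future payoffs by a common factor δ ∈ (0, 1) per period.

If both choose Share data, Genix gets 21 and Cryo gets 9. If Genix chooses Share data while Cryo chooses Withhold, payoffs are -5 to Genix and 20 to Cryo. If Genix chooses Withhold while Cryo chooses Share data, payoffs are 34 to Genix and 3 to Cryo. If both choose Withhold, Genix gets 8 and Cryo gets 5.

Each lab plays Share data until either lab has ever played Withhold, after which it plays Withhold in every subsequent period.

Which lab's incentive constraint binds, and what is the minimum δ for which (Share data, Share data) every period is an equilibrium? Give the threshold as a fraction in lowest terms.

Cryo; δ ≥ 11/15

Genix's threshold: (34−21)/(34−8) = 1/2.
Cryo's threshold: (20−9)/(20−5) = 11/15.
1/2 < 11/15, so Cryo binds and δ* = 11/15.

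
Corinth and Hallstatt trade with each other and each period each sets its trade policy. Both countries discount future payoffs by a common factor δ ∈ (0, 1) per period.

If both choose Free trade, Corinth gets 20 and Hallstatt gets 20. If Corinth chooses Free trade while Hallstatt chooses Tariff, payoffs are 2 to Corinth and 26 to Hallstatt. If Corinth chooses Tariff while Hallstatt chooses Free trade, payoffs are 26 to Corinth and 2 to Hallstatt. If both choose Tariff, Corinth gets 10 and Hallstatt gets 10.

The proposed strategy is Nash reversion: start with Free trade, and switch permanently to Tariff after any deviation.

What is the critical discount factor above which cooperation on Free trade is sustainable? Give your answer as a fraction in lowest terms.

3/8

Cooperation forever yields 20 each period: 20/(1−δ).
Deviating yields 26 once, then 10 forever: 26 + 10δ/(1−δ).
No profitable deviation requires 20/(1−δ) ≥ 26 + 10δ/(1−δ).
Multiplying by (1−δ): 20 ≥ 26(1−δ) + 10δ = 26 − 16δ.
So 16δ ≥ 6, i.e. δ ≥ 6/16 = 3/8.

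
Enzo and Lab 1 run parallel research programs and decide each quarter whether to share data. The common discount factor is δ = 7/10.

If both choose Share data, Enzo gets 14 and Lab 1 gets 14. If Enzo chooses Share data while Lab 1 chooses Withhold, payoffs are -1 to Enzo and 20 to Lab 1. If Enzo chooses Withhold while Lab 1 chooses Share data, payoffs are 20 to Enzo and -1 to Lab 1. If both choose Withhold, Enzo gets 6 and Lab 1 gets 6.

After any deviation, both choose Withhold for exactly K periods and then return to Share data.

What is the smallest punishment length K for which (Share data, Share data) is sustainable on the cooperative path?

IC: δ(1−δ^K)/(1−δ) ≥ (20−14)/(14−6) = 3/4.
With δ = 7/10: need 1 − δ^K ≥ 3/4·(1−7/10)/(7/10), i.e. δ^K ≤ 0.6786.
Since (7/10)^1 = 0.7000 and (7/10)^2 = 0.4900, the smallest such K is 2.

2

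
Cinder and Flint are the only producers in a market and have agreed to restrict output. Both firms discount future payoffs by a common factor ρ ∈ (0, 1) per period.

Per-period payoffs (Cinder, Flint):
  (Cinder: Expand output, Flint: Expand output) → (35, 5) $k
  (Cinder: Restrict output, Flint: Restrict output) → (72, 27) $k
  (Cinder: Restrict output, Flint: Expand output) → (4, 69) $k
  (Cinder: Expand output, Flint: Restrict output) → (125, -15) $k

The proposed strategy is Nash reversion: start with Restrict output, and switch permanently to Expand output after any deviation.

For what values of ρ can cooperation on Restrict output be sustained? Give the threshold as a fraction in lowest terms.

Cinder's threshold: (125−72)/(125−35) = 53/90.
Flint's threshold: (69−27)/(69−5) = 21/32.
53/90 < 21/32, so Flint binds and ρ* = 21/32.

21/32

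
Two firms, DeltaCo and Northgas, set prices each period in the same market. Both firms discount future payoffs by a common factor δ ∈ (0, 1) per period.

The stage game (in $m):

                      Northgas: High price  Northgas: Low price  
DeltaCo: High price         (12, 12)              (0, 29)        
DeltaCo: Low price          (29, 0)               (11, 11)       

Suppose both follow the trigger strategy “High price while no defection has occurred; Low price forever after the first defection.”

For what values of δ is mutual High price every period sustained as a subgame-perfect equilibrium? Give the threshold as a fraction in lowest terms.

17/18

Under grim trigger the critical discount factor is (T−C)/(T−P) with T = 29, C = 12, P = 11.
δ* = (29−12)/(29−11) = 17/18.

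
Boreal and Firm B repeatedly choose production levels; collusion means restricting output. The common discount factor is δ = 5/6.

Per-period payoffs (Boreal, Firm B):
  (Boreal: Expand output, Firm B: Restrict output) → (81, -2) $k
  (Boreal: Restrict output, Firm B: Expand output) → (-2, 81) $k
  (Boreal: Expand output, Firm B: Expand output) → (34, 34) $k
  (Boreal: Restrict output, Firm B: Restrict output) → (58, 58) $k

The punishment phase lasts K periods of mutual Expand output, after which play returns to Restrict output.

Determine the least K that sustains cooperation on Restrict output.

2

No profitable deviation requires (58−34)(δ+…+δ^K) ≥ 81−58, i.e. δ+…+δ^K ≥ 23/24 ≈ 0.9583.
With δ = 5/6, the partial sums are K=1: 0.8333, K=2: 1.5278.
K = 2 is the first length at which the sum reaches 0.9583.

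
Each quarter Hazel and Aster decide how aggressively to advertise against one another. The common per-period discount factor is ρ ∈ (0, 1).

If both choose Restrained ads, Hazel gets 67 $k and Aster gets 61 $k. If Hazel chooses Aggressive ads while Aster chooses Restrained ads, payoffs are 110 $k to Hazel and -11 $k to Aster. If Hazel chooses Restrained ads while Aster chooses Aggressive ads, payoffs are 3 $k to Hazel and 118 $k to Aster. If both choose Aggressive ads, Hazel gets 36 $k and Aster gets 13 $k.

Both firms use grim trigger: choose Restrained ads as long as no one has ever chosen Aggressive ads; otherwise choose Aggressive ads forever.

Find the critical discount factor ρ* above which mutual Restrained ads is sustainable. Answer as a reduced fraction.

43/74

Hazel: cooperation gives 67 each period; deviation gives 110 once then 36 forever.
  67/(1−ρ) ≥ 110 + 36ρ/(1−ρ) ⇒ ρ ≥ 43/74.
Aster: cooperation gives 61 each period; deviation gives 118 once then 13 forever.
  ρ ≥ 57/105 = 19/35.
Both must hold, so the binding constraint is Hazel's: ρ ≥ 43/74.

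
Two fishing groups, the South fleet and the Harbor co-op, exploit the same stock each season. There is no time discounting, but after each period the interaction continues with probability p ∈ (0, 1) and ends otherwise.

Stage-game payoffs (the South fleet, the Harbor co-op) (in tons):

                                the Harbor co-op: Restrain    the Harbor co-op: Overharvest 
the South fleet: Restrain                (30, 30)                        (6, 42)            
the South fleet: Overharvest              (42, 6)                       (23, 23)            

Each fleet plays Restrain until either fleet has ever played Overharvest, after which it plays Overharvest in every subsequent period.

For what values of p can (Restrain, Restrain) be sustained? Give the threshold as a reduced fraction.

With no time discounting, the continuation probability p plays the role of the discount factor.
Grim-trigger IC: 30/(1−p) ≥ 42 + 23p/(1−p) ⇒ p ≥ (42−30)/(42−23) = 12/19.

12/19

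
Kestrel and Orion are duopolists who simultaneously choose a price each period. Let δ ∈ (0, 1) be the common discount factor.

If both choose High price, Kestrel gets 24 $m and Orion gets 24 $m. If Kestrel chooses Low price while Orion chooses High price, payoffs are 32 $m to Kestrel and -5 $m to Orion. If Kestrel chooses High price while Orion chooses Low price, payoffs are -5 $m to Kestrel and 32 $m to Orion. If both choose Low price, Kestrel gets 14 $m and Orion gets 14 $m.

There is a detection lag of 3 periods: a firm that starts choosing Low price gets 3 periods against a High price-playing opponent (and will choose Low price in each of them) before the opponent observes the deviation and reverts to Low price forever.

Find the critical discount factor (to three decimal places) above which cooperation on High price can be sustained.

0.763

Deviating for the 3 undetected periods gains 32−24 = 8 per period over cooperation, then loses 24−14 = 10 per period forever once punishment starts.
Gain: 8(1 + δ + … + δ^2); loss: 10·δ^3/(1−δ).
No profitable deviation ⇔ 8(1−δ^3) ≤ 10·δ^3, i.e. δ^3 ≥ 8/(8+10) = 4/9.
Hence δ ≥ (4/9)^(1/3) ≈ 0.763.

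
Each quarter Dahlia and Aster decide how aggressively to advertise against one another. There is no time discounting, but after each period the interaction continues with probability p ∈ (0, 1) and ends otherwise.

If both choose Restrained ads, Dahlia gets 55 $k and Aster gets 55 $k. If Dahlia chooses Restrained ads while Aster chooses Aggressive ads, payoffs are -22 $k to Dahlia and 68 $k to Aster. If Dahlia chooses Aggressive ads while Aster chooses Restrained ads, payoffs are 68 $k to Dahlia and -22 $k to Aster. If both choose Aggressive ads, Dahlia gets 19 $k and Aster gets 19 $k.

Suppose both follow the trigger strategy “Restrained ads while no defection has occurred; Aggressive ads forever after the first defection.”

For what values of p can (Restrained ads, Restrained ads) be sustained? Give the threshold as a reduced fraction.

13/49

With no time discounting, the continuation probability p plays the role of the discount factor.
Grim-trigger IC: 55/(1−p) ≥ 68 + 19p/(1−p) ⇒ p ≥ (68−55)/(68−19) = 13/49.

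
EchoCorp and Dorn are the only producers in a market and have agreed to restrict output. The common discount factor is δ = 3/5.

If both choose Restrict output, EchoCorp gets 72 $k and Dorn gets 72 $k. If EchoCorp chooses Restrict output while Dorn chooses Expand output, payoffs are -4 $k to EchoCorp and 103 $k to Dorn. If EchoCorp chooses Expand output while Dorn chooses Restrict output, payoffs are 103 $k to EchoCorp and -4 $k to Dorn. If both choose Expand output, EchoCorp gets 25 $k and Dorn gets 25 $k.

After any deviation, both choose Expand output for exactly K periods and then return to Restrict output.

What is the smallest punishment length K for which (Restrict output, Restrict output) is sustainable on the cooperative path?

No profitable deviation requires (72−25)(δ+…+δ^K) ≥ 103−72, i.e. δ+…+δ^K ≥ 31/47 ≈ 0.6596.
With δ = 3/5, the partial sums are K=1: 0.6000, K=2: 0.9600.
K = 2 is the first length at which the sum reaches 0.6596.

2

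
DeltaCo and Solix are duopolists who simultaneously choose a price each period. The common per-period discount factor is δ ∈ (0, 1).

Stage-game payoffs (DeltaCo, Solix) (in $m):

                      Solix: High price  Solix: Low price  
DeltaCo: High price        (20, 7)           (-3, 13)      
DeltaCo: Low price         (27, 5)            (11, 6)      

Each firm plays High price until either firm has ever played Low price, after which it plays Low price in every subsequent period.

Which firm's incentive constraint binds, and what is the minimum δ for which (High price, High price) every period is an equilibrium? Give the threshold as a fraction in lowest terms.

Solix; δ ≥ 6/7

DeltaCo: cooperation gives 20 each period; deviation gives 27 once then 11 forever.
  20/(1−δ) ≥ 27 + 11δ/(1−δ) ⇒ δ ≥ 7/16.
Solix: cooperation gives 7 each period; deviation gives 13 once then 6 forever.
  δ ≥ 6/7.
Both must hold, so the binding constraint is Solix's: δ ≥ 6/7.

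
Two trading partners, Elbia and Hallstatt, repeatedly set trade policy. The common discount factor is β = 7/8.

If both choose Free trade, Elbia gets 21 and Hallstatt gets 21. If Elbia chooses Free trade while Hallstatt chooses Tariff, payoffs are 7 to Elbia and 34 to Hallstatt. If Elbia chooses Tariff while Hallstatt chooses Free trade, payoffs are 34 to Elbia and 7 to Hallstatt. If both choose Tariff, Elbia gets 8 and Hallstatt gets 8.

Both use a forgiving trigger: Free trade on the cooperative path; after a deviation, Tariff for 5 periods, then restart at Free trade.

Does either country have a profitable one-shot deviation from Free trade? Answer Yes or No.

No

A one-shot deviation gives 34 now, then 8 for 5 periods, then back to 21.
Gain from deviating: (34−21) today; loss: (21−8) in each of the next 5 periods.
No-deviation condition: (21−8)(β+…+β^5) ≥ 34−21, i.e. β+…+β^5 ≥ 1.
At β = 7/8: β+…+β^5 = 3.4096 ≥ 1.0000.
So cooperation is sustainable.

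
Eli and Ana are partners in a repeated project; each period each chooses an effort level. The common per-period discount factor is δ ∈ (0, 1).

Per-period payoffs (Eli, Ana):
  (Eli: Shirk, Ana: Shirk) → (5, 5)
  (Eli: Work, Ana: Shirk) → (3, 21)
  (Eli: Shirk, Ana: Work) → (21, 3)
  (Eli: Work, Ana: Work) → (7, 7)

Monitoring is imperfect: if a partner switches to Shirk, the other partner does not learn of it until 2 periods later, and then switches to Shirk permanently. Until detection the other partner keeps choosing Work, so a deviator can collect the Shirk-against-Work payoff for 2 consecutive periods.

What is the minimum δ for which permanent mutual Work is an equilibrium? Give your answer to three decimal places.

0.935

A deviator earns 21 for 2 periods, then 5 forever; cooperating earns 7 forever. Multiplying the IC by (1−δ):
7 ≥ 21(1−δ^2) + 5δ^2, so 16·δ^2 ≥ 14 and δ^2 ≥ 7/8.
δ ≥ (7/8)^(1/2) ≈ 0.935.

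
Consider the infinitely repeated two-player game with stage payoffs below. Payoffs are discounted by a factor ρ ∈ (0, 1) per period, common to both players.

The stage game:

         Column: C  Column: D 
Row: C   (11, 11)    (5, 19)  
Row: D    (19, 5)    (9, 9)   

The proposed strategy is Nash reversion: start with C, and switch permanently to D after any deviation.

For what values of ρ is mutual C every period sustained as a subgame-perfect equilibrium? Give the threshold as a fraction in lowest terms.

4/5

Cooperation forever yields 11 each period: 11/(1−ρ).
Deviating yields 19 once, then 9 forever: 19 + 9ρ/(1−ρ).
No profitable deviation requires 11/(1−ρ) ≥ 19 + 9ρ/(1−ρ).
Multiplying by (1−ρ): 11 ≥ 19(1−ρ) + 9ρ = 19 − 10ρ.
So 10ρ ≥ 8, i.e. ρ ≥ 8/10 = 4/5.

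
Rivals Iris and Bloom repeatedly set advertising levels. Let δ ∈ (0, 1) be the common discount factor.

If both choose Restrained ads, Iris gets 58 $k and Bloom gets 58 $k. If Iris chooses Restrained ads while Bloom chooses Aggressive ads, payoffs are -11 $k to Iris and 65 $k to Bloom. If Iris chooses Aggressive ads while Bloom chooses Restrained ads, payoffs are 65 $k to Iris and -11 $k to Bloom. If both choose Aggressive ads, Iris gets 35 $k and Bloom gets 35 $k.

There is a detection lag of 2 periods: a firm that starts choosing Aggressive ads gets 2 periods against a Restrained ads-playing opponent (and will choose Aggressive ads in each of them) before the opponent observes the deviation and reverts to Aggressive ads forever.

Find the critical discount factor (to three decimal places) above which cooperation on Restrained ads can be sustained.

Deviating for the 2 undetected periods gains 65−58 = 7 per period over cooperation, then loses 58−35 = 23 per period forever once punishment starts.
Gain: 7(1 + δ + … + δ^1); loss: 23·δ^2/(1−δ).
No profitable deviation ⇔ 7(1−δ^2) ≤ 23·δ^2, i.e. δ^2 ≥ 7/(7+23) = 7/30.
Hence δ ≥ (7/30)^(1/2) ≈ 0.483.

0.483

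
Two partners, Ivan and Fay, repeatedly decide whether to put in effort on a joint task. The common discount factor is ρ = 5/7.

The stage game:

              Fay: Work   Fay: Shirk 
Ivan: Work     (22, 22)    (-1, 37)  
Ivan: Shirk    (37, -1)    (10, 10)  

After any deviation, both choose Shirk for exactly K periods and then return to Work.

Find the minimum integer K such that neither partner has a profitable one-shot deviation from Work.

IC: ρ(1−ρ^K)/(1−ρ) ≥ (37−22)/(22−10) = 5/4.
With ρ = 5/7: need 1 − ρ^K ≥ 5/4·(1−5/7)/(5/7), i.e. ρ^K ≤ 0.5000.
Since (5/7)^2 = 0.5102 and (5/7)^3 = 0.3644, the smallest such K is 3.

3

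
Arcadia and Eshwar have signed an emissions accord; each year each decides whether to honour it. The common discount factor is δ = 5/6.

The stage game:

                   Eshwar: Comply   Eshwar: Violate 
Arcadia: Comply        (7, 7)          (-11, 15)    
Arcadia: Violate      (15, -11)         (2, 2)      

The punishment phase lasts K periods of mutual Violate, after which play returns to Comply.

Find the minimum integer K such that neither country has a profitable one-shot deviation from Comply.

IC: δ(1−δ^K)/(1−δ) ≥ (15−7)/(7−2) = 8/5.
With δ = 5/6: need 1 − δ^K ≥ 8/5·(1−5/6)/(5/6), i.e. δ^K ≤ 0.6800.
Since (5/6)^2 = 0.6944 and (5/6)^3 = 0.5787, the smallest such K is 3.

3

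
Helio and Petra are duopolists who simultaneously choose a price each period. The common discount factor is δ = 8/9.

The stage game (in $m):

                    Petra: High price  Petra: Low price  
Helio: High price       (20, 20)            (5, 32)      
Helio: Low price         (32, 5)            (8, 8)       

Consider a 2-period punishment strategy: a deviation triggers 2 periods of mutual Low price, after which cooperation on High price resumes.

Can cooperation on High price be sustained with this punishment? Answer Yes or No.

Yes

IC: δ+…+δ^2 ≥ (32−20)/(20−8) = 1.
At δ = 8/9: partial sum = 1.6790 ≥ 1.0000. Cooperation sustainable.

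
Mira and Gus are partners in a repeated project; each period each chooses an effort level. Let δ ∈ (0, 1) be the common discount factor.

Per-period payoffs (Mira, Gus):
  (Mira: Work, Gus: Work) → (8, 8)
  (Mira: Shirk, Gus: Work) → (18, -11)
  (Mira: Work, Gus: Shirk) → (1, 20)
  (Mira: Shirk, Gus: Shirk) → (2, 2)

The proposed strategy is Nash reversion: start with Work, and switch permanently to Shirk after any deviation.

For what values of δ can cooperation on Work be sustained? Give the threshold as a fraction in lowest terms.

Mira: cooperation gives 8 each period; deviation gives 18 once then 2 forever.
  8/(1−δ) ≥ 18 + 2δ/(1−δ) ⇒ δ ≥ 10/16 = 5/8.
Gus: cooperation gives 8 each period; deviation gives 20 once then 2 forever.
  δ ≥ 12/18 = 2/3.
Both must hold, so the binding constraint is Gus's: δ ≥ 2/3.

2/3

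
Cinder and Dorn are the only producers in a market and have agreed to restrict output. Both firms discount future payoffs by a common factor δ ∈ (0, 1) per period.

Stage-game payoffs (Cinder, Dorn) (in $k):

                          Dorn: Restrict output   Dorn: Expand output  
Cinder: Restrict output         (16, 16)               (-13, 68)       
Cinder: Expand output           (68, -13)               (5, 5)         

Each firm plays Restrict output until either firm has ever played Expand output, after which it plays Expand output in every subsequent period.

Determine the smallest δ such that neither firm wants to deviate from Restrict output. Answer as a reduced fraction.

One-period gain from deviating is 68 − 16 = 52. The loss is 16 − 5 = 11 in every subsequent period, with present value 11·δ/(1−δ).
Deviation is unprofitable when 11·δ/(1−δ) ≥ 52, i.e. δ/(1−δ) ≥ 52/11.
Equivalently δ ≥ 52/(52+11) = 52/63.

52/63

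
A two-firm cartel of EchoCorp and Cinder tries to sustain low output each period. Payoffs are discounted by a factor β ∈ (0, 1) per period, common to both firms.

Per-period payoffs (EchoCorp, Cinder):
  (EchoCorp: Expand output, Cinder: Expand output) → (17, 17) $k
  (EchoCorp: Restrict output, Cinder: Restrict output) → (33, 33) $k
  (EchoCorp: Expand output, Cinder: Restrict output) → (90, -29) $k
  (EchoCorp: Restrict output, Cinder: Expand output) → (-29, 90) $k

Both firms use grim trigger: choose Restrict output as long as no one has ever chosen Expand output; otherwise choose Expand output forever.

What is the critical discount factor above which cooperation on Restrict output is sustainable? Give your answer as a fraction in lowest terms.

Cooperation forever yields 33 each period: 33/(1−β).
Deviating yields 90 once, then 17 forever: 90 + 17β/(1−β).
No profitable deviation requires 33/(1−β) ≥ 90 + 17β/(1−β).
Multiplying by (1−β): 33 ≥ 90(1−β) + 17β = 90 − 73β.
So 73β ≥ 57, i.e. β ≥ 57/73.

57/73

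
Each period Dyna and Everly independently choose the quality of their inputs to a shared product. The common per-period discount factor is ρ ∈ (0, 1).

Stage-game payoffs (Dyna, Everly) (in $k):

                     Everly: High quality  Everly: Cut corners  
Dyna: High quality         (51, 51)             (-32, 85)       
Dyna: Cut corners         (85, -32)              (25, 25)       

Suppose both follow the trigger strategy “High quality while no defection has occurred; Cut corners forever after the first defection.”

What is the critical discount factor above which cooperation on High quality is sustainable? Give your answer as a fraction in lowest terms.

One-period gain from deviating is 85 − 51 = 34. The loss is 51 − 25 = 26 in every subsequent period, with present value 26·ρ/(1−ρ).
Deviation is unprofitable when 26·ρ/(1−ρ) ≥ 34, i.e. ρ/(1−ρ) ≥ 17/13.
Equivalently ρ ≥ 34/(34+26) = 17/30.

17/30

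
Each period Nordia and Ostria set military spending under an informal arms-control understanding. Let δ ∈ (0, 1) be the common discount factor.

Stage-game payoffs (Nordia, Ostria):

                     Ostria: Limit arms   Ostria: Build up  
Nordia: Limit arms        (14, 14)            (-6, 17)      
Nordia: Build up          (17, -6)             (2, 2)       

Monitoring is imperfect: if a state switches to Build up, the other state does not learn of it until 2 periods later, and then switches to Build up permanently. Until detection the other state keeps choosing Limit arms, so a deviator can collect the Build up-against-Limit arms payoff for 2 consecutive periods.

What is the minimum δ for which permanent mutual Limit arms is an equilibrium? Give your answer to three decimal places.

A deviator earns 17 for 2 periods, then 2 forever; cooperating earns 14 forever. Multiplying the IC by (1−δ):
14 ≥ 17(1−δ^2) + 2δ^2, so 15·δ^2 ≥ 3 and δ^2 ≥ 1/5.
δ ≥ (1/5)^(1/2) ≈ 0.447.

0.447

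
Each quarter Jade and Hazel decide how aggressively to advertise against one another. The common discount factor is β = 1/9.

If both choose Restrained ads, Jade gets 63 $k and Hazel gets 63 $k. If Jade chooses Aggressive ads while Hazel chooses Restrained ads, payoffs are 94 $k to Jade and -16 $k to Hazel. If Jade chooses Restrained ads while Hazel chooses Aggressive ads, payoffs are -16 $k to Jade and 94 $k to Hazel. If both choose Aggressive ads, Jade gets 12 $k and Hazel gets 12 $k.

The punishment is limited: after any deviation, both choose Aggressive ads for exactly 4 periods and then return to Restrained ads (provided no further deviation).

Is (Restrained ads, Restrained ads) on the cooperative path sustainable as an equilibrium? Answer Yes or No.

IC: β+…+β^4 ≥ (94−63)/(63−12) = 31/51.
At β = 1/9: partial sum = 0.1250 < 0.6078. Cooperation not sustainable.

No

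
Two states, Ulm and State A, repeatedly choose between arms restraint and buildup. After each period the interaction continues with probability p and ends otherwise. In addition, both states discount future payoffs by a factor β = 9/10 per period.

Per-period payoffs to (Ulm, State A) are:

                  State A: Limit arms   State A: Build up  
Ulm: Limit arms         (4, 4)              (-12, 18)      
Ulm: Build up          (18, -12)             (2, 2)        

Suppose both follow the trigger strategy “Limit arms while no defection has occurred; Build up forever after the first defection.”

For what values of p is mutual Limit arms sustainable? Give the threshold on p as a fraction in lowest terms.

Expected continuation weight on next period's payoff is β·p = 9/10·p, which plays the role of the discount factor.
Cooperation requires 9/10·p ≥ (18−4)/(18−2) = 7/8, hence p ≥ 35/36.

35/36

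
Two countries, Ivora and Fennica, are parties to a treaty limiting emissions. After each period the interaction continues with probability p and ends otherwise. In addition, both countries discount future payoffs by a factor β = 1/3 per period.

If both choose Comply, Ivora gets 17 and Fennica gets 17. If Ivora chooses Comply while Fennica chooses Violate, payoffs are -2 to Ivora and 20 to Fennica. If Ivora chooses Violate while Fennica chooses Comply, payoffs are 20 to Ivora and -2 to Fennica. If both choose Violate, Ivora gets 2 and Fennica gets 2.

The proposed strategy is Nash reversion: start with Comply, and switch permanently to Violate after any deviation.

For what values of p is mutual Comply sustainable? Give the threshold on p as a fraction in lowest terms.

With continuation probability p and discount β, the effective per-period discount factor is βp.
Grim-trigger IC: βp ≥ (20−17)/(20−2) = 1/6.
So p ≥ (1/6)/(1/3) = 1/2.

1/2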